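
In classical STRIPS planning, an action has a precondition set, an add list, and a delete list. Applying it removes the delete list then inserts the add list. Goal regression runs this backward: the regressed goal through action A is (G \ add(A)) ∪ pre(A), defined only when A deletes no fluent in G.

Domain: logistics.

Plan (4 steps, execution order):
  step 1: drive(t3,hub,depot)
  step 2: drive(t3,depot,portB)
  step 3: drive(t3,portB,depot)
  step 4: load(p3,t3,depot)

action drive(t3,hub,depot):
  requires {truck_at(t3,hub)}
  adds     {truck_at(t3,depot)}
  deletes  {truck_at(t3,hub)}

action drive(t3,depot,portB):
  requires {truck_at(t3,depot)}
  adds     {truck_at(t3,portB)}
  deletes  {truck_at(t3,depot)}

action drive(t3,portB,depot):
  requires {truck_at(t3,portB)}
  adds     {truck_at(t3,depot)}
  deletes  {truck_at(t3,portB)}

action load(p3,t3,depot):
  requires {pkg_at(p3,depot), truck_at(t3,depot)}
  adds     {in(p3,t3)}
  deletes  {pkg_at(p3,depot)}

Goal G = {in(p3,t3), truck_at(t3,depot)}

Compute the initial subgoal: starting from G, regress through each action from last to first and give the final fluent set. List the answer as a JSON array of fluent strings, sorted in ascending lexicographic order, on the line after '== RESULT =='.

Regress step by step:
  through step 4 (load(p3,t3,depot)): drop {in(p3,t3)}, keep {truck_at(t3,depot)}, require {pkg_at(p3,depot), truck_at(t3,depot)}
    → {pkg_at(p3,depot), truck_at(t3,depot)}
  through step 3 (drive(t3,portB,depot)): drop {truck_at(t3,depot)}, keep {pkg_at(p3,depot)}, require {truck_at(t3,portB)}
    → {pkg_at(p3,depot), truck_at(t3,portB)}
  through step 2 (drive(t3,depot,portB)): drop {truck_at(t3,portB)}, keep {pkg_at(p3,depot)}, require {truck_at(t3,depot)}
    → {pkg_at(p3,depot), truck_at(t3,depot)}
  through step 1 (drive(t3,hub,depot)): drop {truck_at(t3,depot)}, keep {pkg_at(p3,depot)}, require {truck_at(t3,hub)}
    → {pkg_at(p3,depot), truck_at(t3,hub)}

== RESULT ==
["pkg_at(p3,depot)", "truck_at(t3,hub)"]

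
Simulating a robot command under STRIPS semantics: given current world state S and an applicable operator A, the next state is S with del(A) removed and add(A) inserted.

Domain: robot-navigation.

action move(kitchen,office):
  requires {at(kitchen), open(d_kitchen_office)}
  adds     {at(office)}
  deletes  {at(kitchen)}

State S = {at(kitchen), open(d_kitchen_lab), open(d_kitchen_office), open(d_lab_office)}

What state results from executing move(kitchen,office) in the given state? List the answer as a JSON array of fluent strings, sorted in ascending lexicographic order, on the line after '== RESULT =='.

Progress:
  pre ⊆ S: {at(kitchen), open(d_kitchen_office)} ⊆ S  — applicable
  S \ del = {open(d_kitchen_lab), open(d_kitchen_office), open(d_lab_office)}
  ∪ add   = {at(office), open(d_kitchen_lab), open(d_kitchen_office), open(d_lab_office)}

== RESULT ==
["at(office)", "open(d_kitchen_lab)", "open(d_kitchen_office)", "open(d_lab_office)"]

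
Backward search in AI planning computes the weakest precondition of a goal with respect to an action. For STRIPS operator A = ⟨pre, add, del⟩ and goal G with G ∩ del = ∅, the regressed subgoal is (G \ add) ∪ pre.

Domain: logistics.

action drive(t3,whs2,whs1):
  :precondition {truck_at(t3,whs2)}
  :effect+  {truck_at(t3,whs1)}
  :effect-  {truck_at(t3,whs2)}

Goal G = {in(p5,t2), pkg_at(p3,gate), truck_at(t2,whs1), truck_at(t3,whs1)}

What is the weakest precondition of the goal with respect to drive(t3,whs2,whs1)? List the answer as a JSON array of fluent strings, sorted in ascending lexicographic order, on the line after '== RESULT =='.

Regress:
  G ∩ del = {}  (empty — regression defined)
  G \ add = {in(p5,t2), pkg_at(p3,gate), truck_at(t2,whs1), truck_at(t3,whs1)} \ {truck_at(t3,whs1)} = {in(p5,t2), pkg_at(p3,gate), truck_at(t2,whs1)}
  ∪ pre   = {in(p5,t2), pkg_at(p3,gate), truck_at(t2,whs1)} ∪ {truck_at(t3,whs2)}
          = {in(p5,t2), pkg_at(p3,gate), truck_at(t2,whs1), truck_at(t3,whs2)}

== RESULT ==
["in(p5,t2)", "pkg_at(p3,gate)", "truck_at(t2,whs1)", "truck_at(t3,whs2)"]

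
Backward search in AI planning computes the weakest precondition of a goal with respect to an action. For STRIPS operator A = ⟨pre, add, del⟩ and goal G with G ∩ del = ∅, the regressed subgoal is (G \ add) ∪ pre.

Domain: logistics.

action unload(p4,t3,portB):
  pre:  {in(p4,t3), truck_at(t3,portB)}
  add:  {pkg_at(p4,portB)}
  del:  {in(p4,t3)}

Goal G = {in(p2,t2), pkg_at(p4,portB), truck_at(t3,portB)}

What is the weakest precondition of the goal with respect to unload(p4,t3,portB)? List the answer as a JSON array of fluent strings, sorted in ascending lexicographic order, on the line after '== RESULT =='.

Regress:
  G ∩ del = {}  (empty — regression defined)
  G \ add = {in(p2,t2), pkg_at(p4,portB), truck_at(t3,portB)} \ {pkg_at(p4,portB)} = {in(p2,t2), truck_at(t3,portB)}
  ∪ pre   = {in(p2,t2), truck_at(t3,portB)} ∪ {in(p4,t3), truck_at(t3,portB)}
          = {in(p2,t2), in(p4,t3), truck_at(t3,portB)}

== RESULT ==
["in(p2,t2)", "in(p4,t3)", "truck_at(t3,portB)"]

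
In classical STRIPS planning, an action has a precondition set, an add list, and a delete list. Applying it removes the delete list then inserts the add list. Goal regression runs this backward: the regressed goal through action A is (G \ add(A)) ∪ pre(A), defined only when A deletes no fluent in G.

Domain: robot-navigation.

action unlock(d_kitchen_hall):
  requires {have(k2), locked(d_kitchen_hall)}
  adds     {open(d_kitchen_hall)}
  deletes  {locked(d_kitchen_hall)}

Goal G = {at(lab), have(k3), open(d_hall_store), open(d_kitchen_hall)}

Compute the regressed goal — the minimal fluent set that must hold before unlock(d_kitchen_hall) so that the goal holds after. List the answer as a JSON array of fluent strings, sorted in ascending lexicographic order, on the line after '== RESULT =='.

Regress:
  G ∩ del = {}  (empty — regression defined)
  G \ add = {at(lab), have(k3), open(d_hall_store), open(d_kitchen_hall)} \ {open(d_kitchen_hall)} = {at(lab), have(k3), open(d_hall_store)}
  ∪ pre   = {at(lab), have(k3), open(d_hall_store)} ∪ {have(k2), locked(d_kitchen_hall)}
          = {at(lab), have(k2), have(k3), locked(d_kitchen_hall), open(d_hall_store)}

== RESULT ==
["at(lab)", "have(k2)", "have(k3)", "locked(d_kitchen_hall)", "open(d_hall_store)"]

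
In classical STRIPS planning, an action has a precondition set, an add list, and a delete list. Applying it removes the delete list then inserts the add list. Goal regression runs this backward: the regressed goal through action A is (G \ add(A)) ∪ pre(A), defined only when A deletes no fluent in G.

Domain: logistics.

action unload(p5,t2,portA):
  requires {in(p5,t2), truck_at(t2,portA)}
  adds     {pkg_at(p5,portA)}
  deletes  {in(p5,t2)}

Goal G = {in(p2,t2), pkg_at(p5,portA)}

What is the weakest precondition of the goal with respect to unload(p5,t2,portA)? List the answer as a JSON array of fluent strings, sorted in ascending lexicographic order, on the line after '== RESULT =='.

Regress:
  G ∩ del = {}  (empty — regression defined)
  G \ add = {in(p2,t2), pkg_at(p5,portA)} \ {pkg_at(p5,portA)} = {in(p2,t2)}
  ∪ pre   = {in(p2,t2)} ∪ {in(p5,t2), truck_at(t2,portA)}
          = {in(p2,t2), in(p5,t2), truck_at(t2,portA)}

== RESULT ==
["in(p2,t2)", "in(p5,t2)", "truck_at(t2,portA)"]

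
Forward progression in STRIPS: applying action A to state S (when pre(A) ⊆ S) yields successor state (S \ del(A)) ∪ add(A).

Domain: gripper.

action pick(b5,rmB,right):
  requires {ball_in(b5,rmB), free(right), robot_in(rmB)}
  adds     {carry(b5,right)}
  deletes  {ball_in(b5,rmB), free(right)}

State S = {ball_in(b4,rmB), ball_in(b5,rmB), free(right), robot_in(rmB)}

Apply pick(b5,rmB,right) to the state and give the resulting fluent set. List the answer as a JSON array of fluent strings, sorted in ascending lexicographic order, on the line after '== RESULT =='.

Compute (S \ del) ∪ add:
  pre ⊆ S: {ball_in(b5,rmB), free(right), robot_in(rmB)} ⊆ S  — applicable
  S \ del = {ball_in(b4,rmB), robot_in(rmB)}
  ∪ add   = {ball_in(b4,rmB), carry(b5,right), robot_in(rmB)}

== RESULT ==
["ball_in(b4,rmB)", "carry(b5,right)", "robot_in(rmB)"]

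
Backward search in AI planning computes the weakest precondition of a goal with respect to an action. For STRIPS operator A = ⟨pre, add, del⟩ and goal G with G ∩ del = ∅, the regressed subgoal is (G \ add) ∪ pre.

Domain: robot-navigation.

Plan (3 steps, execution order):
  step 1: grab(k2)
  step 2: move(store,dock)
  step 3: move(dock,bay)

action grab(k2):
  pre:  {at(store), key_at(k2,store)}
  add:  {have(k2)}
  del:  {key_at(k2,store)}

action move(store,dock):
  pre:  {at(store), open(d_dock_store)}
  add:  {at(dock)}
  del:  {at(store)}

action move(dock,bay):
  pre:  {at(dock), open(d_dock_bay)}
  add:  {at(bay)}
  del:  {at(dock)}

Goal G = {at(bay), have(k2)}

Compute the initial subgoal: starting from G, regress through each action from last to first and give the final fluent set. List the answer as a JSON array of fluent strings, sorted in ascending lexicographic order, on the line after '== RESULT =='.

Work backward from the goal:
  through step 3 (move(dock,bay)): drop {at(bay)}, keep {have(k2)}, require {at(dock), open(d_dock_bay)}
    → {at(dock), have(k2), open(d_dock_bay)}
  through step 2 (move(store,dock)): drop {at(dock)}, keep {have(k2), open(d_dock_bay)}, require {at(store), open(d_dock_store)}
    → {at(store), have(k2), open(d_dock_bay), open(d_dock_store)}
  through step 1 (grab(k2)): drop {have(k2)}, keep {at(store), open(d_dock_bay), open(d_dock_store)}, require {at(store), key_at(k2,store)}
    → {at(store), key_at(k2,store), open(d_dock_bay), open(d_dock_store)}

== RESULT ==
["at(store)", "key_at(k2,store)", "open(d_dock_bay)", "open(d_dock_store)"]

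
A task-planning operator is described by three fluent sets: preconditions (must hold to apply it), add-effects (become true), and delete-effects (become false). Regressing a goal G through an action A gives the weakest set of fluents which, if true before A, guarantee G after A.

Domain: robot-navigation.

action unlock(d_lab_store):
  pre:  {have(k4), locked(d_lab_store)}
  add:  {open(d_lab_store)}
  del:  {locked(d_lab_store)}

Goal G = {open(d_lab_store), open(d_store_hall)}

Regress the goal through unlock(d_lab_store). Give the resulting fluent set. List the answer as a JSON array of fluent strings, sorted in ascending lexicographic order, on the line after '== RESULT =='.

Compute (G \ add) ∪ pre:
  G ∩ del = {}  (empty — regression defined)
  G \ add = {open(d_lab_store), open(d_store_hall)} \ {open(d_lab_store)} = {open(d_store_hall)}
  ∪ pre   = {open(d_store_hall)} ∪ {have(k4), locked(d_lab_store)}
          = {have(k4), locked(d_lab_store), open(d_store_hall)}

== RESULT ==
["have(k4)", "locked(d_lab_store)", "open(d_store_hall)"]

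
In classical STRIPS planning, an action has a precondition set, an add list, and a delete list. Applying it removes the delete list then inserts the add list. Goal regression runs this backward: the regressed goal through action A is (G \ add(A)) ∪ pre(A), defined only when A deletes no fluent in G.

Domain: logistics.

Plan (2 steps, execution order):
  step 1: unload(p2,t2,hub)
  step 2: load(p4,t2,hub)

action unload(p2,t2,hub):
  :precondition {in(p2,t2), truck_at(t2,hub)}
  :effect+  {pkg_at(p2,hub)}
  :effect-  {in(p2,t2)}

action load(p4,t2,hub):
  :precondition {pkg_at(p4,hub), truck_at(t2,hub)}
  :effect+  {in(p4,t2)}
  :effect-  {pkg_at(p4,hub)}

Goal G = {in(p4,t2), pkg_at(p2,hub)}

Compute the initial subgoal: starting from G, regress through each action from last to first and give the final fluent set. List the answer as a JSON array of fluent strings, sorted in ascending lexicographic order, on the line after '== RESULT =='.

Regress step by step:
  through step 2 (load(p4,t2,hub)): drop {in(p4,t2)}, keep {pkg_at(p2,hub)}, require {pkg_at(p4,hub), truck_at(t2,hub)}
    → {pkg_at(p2,hub), pkg_at(p4,hub), truck_at(t2,hub)}
  through step 1 (unload(p2,t2,hub)): drop {pkg_at(p2,hub)}, keep {pkg_at(p4,hub), truck_at(t2,hub)}, require {in(p2,t2), truck_at(t2,hub)}
    → {in(p2,t2), pkg_at(p4,hub), truck_at(t2,hub)}

== RESULT ==
["in(p2,t2)", "pkg_at(p4,hub)", "truck_at(t2,hub)"]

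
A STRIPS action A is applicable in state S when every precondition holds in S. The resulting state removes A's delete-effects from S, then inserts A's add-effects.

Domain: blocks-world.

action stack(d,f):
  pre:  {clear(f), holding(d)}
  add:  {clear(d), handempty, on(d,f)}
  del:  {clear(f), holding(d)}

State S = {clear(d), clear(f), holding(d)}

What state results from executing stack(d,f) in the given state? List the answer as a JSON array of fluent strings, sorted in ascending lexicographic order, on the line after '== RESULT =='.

Progress:
  pre ⊆ S: {clear(f), holding(d)} ⊆ S  — applicable
  S \ del = {clear(d)}
  ∪ add   = {clear(d), handempty, on(d,f)}

== RESULT ==
["clear(d)", "handempty", "on(d,f)"]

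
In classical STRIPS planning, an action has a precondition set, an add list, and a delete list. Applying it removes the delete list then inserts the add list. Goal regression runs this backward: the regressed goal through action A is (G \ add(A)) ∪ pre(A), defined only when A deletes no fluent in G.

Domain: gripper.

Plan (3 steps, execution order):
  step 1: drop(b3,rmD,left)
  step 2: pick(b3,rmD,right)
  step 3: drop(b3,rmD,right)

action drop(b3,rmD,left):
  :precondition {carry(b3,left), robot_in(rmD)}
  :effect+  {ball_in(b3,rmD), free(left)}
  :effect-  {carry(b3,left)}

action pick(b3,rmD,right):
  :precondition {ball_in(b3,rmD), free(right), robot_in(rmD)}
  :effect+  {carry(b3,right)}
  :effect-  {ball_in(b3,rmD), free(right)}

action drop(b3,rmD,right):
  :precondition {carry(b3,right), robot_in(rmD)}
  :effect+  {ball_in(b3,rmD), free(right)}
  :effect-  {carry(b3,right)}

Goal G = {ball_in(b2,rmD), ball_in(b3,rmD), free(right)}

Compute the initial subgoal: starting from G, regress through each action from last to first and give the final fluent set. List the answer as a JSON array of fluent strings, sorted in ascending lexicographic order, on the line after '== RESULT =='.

Work backward from the goal:
  through step 3 (drop(b3,rmD,right)): drop {ball_in(b3,rmD), free(right)}, keep {ball_in(b2,rmD)}, require {carry(b3,right), robot_in(rmD)}
    → {ball_in(b2,rmD), carry(b3,right), robot_in(rmD)}
  through step 2 (pick(b3,rmD,right)): drop {carry(b3,right)}, keep {ball_in(b2,rmD), robot_in(rmD)}, require {ball_in(b3,rmD), free(right), robot_in(rmD)}
    → {ball_in(b2,rmD), ball_in(b3,rmD), free(right), robot_in(rmD)}
  through step 1 (drop(b3,rmD,left)): drop {ball_in(b3,rmD)}, keep {ball_in(b2,rmD), free(right), robot_in(rmD)}, require {carry(b3,left), robot_in(rmD)}
    → {ball_in(b2,rmD), carry(b3,left), free(right), robot_in(rmD)}

== RESULT ==
["ball_in(b2,rmD)", "carry(b3,left)", "free(right)", "robot_in(rmD)"]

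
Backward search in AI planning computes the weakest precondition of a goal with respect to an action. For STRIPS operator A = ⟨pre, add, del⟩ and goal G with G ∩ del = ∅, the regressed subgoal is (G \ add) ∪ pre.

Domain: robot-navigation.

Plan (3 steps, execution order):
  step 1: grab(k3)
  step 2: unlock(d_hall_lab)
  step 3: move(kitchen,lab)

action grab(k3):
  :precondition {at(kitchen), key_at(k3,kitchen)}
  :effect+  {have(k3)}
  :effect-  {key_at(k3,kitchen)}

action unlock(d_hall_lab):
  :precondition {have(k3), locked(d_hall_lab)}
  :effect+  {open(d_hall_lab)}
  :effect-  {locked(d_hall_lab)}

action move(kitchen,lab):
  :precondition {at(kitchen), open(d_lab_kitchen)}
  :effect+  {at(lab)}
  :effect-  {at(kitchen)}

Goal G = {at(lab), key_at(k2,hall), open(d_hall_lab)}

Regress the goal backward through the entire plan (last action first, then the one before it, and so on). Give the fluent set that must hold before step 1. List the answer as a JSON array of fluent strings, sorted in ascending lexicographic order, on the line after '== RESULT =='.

Work backward from the goal:
  through step 3 (move(kitchen,lab)): drop {at(lab)}, keep {key_at(k2,hall), open(d_hall_lab)}, require {at(kitchen), open(d_lab_kitchen)}
    → {at(kitchen), key_at(k2,hall), open(d_hall_lab), open(d_lab_kitchen)}
  through step 2 (unlock(d_hall_lab)): drop {open(d_hall_lab)}, keep {at(kitchen), key_at(k2,hall), open(d_lab_kitchen)}, require {have(k3), locked(d_hall_lab)}
    → {at(kitchen), have(k3), key_at(k2,hall), locked(d_hall_lab), open(d_lab_kitchen)}
  through step 1 (grab(k3)): drop {have(k3)}, keep {at(kitchen), key_at(k2,hall), locked(d_hall_lab), open(d_lab_kitchen)}, require {at(kitchen), key_at(k3,kitchen)}
    → {at(kitchen), key_at(k2,hall), key_at(k3,kitchen), locked(d_hall_lab), open(d_lab_kitchen)}

== RESULT ==
["at(kitchen)", "key_at(k2,hall)", "key_at(k3,kitchen)", "locked(d_hall_lab)", "open(d_lab_kitchen)"]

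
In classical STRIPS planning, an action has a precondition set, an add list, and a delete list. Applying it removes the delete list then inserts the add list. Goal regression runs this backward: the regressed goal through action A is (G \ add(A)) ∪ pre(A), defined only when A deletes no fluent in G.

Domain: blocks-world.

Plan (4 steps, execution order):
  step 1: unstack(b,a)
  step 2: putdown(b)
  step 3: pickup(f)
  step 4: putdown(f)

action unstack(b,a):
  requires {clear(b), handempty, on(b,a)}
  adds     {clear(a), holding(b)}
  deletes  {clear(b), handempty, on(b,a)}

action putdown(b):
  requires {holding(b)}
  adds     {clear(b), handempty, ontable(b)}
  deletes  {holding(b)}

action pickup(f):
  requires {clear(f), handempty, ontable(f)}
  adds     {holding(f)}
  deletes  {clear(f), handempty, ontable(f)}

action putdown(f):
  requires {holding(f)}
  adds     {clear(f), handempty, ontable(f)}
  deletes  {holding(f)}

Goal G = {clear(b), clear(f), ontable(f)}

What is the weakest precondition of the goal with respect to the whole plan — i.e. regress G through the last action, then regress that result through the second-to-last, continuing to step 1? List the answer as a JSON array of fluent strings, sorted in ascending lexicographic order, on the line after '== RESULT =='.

Regress step by step:
  through step 4 (putdown(f)): drop {clear(f), ontable(f)}, keep {clear(b)}, require {holding(f)}
    → {clear(b), holding(f)}
  through step 3 (pickup(f)): drop {holding(f)}, keep {clear(b)}, require {clear(f), handempty, ontable(f)}
    → {clear(b), clear(f), handempty, ontable(f)}
  through step 2 (putdown(b)): drop {clear(b), handempty}, keep {clear(f), ontable(f)}, require {holding(b)}
    → {clear(f), holding(b), ontable(f)}
  through step 1 (unstack(b,a)): drop {holding(b)}, keep {clear(f), ontable(f)}, require {clear(b), handempty, on(b,a)}
    → {clear(b), clear(f), handempty, on(b,a), ontable(f)}

== RESULT ==
["clear(b)", "clear(f)", "handempty", "on(b,a)", "ontable(f)"]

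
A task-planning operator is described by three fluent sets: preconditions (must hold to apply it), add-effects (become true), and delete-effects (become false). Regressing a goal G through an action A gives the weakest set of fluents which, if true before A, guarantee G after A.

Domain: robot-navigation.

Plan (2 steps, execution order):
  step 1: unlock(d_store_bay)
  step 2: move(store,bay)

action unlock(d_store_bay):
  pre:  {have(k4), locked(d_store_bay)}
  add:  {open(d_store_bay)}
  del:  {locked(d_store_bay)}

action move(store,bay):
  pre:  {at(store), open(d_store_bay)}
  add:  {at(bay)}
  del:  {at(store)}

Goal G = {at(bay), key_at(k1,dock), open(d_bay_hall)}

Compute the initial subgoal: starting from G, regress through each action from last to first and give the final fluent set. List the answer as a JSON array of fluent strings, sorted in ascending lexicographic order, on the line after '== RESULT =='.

Work backward from the goal:
  through step 2 (move(store,bay)): drop {at(bay)}, keep {key_at(k1,dock), open(d_bay_hall)}, require {at(store), open(d_store_bay)}
    → {at(store), key_at(k1,dock), open(d_bay_hall), open(d_store_bay)}
  through step 1 (unlock(d_store_bay)): drop {open(d_store_bay)}, keep {at(store), key_at(k1,dock), open(d_bay_hall)}, require {have(k4), locked(d_store_bay)}
    → {at(store), have(k4), key_at(k1,dock), locked(d_store_bay), open(d_bay_hall)}

== RESULT ==
["at(store)", "have(k4)", "key_at(k1,dock)", "locked(d_store_bay)", "open(d_bay_hall)"]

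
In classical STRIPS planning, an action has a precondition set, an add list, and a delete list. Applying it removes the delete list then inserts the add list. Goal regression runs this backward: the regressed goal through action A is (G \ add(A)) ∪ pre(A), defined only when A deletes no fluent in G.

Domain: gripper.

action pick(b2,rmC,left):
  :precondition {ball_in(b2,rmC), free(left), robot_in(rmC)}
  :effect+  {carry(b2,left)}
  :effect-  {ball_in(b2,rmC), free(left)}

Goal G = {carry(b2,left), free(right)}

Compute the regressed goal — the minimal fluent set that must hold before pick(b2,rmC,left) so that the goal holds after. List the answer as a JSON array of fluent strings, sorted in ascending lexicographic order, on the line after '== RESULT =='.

Compute (G \ add) ∪ pre:
  G ∩ del = {}  (empty — regression defined)
  G \ add = {carry(b2,left), free(right)} \ {carry(b2,left)} = {free(right)}
  ∪ pre   = {free(right)} ∪ {ball_in(b2,rmC), free(left), robot_in(rmC)}
          = {ball_in(b2,rmC), free(left), free(right), robot_in(rmC)}

== RESULT ==
["ball_in(b2,rmC)", "free(left)", "free(right)", "robot_in(rmC)"]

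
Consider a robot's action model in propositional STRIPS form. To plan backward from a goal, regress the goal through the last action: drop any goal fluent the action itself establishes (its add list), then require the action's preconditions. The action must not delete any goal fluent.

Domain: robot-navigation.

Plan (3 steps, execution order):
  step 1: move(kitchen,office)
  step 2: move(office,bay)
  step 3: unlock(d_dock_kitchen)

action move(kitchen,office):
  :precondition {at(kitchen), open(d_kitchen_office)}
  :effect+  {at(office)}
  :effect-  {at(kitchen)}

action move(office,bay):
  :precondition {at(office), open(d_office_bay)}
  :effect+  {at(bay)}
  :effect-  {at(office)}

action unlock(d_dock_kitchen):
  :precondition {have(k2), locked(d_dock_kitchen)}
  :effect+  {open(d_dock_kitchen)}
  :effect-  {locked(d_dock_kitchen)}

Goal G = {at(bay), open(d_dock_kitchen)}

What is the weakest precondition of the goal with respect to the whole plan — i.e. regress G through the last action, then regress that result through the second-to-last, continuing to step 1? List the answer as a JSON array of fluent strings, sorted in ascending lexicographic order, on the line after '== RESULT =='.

Work backward from the goal:
  through step 3 (unlock(d_dock_kitchen)): drop {open(d_dock_kitchen)}, keep {at(bay)}, require {have(k2), locked(d_dock_kitchen)}
    → {at(bay), have(k2), locked(d_dock_kitchen)}
  through step 2 (move(office,bay)): drop {at(bay)}, keep {have(k2), locked(d_dock_kitchen)}, require {at(office), open(d_office_bay)}
    → {at(office), have(k2), locked(d_dock_kitchen), open(d_office_bay)}
  through step 1 (move(kitchen,office)): drop {at(office)}, keep {have(k2), locked(d_dock_kitchen), open(d_office_bay)}, require {at(kitchen), open(d_kitchen_office)}
    → {at(kitchen), have(k2), locked(d_dock_kitchen), open(d_kitchen_office), open(d_office_bay)}

== RESULT ==
["at(kitchen)", "have(k2)", "locked(d_dock_kitchen)", "open(d_kitchen_office)", "open(d_office_bay)"]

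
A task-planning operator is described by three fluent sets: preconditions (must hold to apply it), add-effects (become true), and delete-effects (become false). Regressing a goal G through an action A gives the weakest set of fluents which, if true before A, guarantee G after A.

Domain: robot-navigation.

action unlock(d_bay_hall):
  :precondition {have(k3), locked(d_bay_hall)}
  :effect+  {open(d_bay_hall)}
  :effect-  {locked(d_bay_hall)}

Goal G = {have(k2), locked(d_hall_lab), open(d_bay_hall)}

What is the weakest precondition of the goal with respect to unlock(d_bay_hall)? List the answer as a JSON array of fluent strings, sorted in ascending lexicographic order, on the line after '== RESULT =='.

Regress:
  G ∩ del = {}  (empty — regression defined)
  G \ add = {have(k2), locked(d_hall_lab), open(d_bay_hall)} \ {open(d_bay_hall)} = {have(k2), locked(d_hall_lab)}
  ∪ pre   = {have(k2), locked(d_hall_lab)} ∪ {have(k3), locked(d_bay_hall)}
          = {have(k2), have(k3), locked(d_bay_hall), locked(d_hall_lab)}

== RESULT ==
["have(k2)", "have(k3)", "locked(d_bay_hall)", "locked(d_hall_lab)"]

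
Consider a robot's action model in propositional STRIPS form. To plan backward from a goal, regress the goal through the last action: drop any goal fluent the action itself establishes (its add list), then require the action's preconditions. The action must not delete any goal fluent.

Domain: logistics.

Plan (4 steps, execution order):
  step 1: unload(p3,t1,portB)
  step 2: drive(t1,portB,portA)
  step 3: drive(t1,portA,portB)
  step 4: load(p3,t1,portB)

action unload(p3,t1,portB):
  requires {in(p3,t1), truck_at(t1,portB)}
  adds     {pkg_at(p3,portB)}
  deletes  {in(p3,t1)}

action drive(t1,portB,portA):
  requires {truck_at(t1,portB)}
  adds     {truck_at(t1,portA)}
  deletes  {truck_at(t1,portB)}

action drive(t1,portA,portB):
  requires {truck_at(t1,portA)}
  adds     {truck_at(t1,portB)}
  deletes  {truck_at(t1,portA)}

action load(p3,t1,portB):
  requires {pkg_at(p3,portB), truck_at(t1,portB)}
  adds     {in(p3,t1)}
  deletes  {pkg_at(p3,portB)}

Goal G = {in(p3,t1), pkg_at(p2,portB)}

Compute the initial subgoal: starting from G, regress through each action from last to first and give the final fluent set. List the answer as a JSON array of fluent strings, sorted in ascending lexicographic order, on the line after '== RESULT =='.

Regress step by step:
  through step 4 (load(p3,t1,portB)): drop {in(p3,t1)}, keep {pkg_at(p2,portB)}, require {pkg_at(p3,portB), truck_at(t1,portB)}
    → {pkg_at(p2,portB), pkg_at(p3,portB), truck_at(t1,portB)}
  through step 3 (drive(t1,portA,portB)): drop {truck_at(t1,portB)}, keep {pkg_at(p2,portB), pkg_at(p3,portB)}, require {truck_at(t1,portA)}
    → {pkg_at(p2,portB), pkg_at(p3,portB), truck_at(t1,portA)}
  through step 2 (drive(t1,portB,portA)): drop {truck_at(t1,portA)}, keep {pkg_at(p2,portB), pkg_at(p3,portB)}, require {truck_at(t1,portB)}
    → {pkg_at(p2,portB), pkg_at(p3,portB), truck_at(t1,portB)}
  through step 1 (unload(p3,t1,portB)): drop {pkg_at(p3,portB)}, keep {pkg_at(p2,portB), truck_at(t1,portB)}, require {in(p3,t1), truck_at(t1,portB)}
    → {in(p3,t1), pkg_at(p2,portB), truck_at(t1,portB)}

== RESULT ==
["in(p3,t1)", "pkg_at(p2,portB)", "truck_at(t1,portB)"]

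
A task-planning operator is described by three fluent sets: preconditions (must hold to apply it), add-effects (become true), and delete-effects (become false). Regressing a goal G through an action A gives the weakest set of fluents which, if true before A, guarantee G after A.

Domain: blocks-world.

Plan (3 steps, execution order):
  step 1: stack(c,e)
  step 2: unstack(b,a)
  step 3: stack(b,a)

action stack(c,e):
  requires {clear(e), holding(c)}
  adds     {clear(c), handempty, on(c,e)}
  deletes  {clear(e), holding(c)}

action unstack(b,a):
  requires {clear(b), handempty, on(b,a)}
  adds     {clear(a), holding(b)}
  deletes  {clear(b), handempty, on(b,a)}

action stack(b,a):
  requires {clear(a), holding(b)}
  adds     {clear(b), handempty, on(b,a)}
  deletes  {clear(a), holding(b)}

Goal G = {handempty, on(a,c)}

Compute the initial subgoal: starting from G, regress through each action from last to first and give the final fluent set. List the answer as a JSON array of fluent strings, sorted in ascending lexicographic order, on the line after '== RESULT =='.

Work backward from the goal:
  through step 3 (stack(b,a)): drop {handempty}, keep {on(a,c)}, require {clear(a), holding(b)}
    → {clear(a), holding(b), on(a,c)}
  through step 2 (unstack(b,a)): drop {clear(a), holding(b)}, keep {on(a,c)}, require {clear(b), handempty, on(b,a)}
    → {clear(b), handempty, on(a,c), on(b,a)}
  through step 1 (stack(c,e)): drop {handempty}, keep {clear(b), on(a,c), on(b,a)}, require {clear(e), holding(c)}
    → {clear(b), clear(e), holding(c), on(a,c), on(b,a)}

== RESULT ==
["clear(b)", "clear(e)", "holding(c)", "on(a,c)", "on(b,a)"]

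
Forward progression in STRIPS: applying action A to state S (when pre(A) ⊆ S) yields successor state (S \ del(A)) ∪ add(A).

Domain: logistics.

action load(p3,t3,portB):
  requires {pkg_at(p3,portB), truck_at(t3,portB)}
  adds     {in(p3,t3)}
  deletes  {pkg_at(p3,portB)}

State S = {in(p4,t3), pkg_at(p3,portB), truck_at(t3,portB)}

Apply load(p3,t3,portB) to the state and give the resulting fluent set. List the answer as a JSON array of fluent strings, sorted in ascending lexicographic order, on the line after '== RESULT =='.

Progress:
  pre ⊆ S: {pkg_at(p3,portB), truck_at(t3,portB)} ⊆ S  — applicable
  S \ del = {in(p4,t3), truck_at(t3,portB)}
  ∪ add   = {in(p3,t3), in(p4,t3), truck_at(t3,portB)}

== RESULT ==
["in(p3,t3)", "in(p4,t3)", "truck_at(t3,portB)"]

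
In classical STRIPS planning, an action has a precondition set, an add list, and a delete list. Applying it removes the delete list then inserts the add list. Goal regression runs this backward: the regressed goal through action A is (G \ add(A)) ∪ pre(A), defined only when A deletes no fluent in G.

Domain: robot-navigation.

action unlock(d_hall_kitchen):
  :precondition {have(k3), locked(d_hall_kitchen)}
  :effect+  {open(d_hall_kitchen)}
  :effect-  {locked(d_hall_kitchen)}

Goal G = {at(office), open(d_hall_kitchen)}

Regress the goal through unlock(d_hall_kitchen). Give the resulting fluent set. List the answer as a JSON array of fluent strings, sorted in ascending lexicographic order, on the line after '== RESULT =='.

Compute (G \ add) ∪ pre:
  G ∩ del = {}  (empty — regression defined)
  G \ add = {at(office), open(d_hall_kitchen)} \ {open(d_hall_kitchen)} = {at(office)}
  ∪ pre   = {at(office)} ∪ {have(k3), locked(d_hall_kitchen)}
          = {at(office), have(k3), locked(d_hall_kitchen)}

== RESULT ==
["at(office)", "have(k3)", "locked(d_hall_kitchen)"]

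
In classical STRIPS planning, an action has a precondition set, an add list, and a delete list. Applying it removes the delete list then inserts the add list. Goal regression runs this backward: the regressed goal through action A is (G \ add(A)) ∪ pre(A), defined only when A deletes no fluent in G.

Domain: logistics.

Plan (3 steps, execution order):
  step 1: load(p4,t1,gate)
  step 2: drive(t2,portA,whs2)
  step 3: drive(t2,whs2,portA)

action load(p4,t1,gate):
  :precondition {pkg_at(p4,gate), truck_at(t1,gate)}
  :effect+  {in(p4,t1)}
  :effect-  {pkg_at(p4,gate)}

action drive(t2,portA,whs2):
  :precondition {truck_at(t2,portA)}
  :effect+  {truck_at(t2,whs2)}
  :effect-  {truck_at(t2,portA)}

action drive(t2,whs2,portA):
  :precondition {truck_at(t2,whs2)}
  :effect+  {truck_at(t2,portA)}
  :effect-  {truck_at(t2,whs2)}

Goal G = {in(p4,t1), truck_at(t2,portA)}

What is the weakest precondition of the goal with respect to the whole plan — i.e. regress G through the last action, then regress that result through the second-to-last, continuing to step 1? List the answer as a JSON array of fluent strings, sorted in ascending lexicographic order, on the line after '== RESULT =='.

Regress step by step:
  through step 3 (drive(t2,whs2,portA)): drop {truck_at(t2,portA)}, keep {in(p4,t1)}, require {truck_at(t2,whs2)}
    → {in(p4,t1), truck_at(t2,whs2)}
  through step 2 (drive(t2,portA,whs2)): drop {truck_at(t2,whs2)}, keep {in(p4,t1)}, require {truck_at(t2,portA)}
    → {in(p4,t1), truck_at(t2,portA)}
  through step 1 (load(p4,t1,gate)): drop {in(p4,t1)}, keep {truck_at(t2,portA)}, require {pkg_at(p4,gate), truck_at(t1,gate)}
    → {pkg_at(p4,gate), truck_at(t1,gate), truck_at(t2,portA)}

== RESULT ==
["pkg_at(p4,gate)", "truck_at(t1,gate)", "truck_at(t2,portA)"]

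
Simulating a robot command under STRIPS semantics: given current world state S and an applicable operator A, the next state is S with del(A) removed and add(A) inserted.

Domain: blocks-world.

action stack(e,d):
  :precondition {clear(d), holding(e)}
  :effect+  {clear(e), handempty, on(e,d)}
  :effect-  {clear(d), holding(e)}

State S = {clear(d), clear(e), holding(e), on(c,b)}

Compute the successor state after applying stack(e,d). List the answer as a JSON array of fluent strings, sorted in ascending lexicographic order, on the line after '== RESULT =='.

Progress:
  pre ⊆ S: {clear(d), holding(e)} ⊆ S  — applicable
  S \ del = {clear(e), on(c,b)}
  ∪ add   = {clear(e), handempty, on(c,b), on(e,d)}

== RESULT ==
["clear(e)", "handempty", "on(c,b)", "on(e,d)"]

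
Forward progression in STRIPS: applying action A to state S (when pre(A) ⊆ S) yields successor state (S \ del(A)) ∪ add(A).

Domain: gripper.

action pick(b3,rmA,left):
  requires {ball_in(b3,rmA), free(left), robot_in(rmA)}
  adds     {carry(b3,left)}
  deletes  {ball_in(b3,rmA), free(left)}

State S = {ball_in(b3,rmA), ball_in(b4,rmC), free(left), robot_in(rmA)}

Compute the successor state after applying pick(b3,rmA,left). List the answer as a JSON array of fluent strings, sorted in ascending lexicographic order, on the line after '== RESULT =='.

Compute (S \ del) ∪ add:
  pre ⊆ S: {ball_in(b3,rmA), free(left), robot_in(rmA)} ⊆ S  — applicable
  S \ del = {ball_in(b4,rmC), robot_in(rmA)}
  ∪ add   = {ball_in(b4,rmC), carry(b3,left), robot_in(rmA)}

== RESULT ==
["ball_in(b4,rmC)", "carry(b3,left)", "robot_in(rmA)"]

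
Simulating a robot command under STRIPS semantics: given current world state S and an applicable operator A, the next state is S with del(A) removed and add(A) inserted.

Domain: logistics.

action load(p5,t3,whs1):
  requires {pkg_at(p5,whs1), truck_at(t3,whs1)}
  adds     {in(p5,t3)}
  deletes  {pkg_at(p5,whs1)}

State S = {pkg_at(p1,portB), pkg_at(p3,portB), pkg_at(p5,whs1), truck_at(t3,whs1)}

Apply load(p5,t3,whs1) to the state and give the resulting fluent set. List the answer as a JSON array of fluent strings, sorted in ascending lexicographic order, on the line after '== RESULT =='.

Progress:
  pre ⊆ S: {pkg_at(p5,whs1), truck_at(t3,whs1)} ⊆ S  — applicable
  S \ del = {pkg_at(p1,portB), pkg_at(p3,portB), truck_at(t3,whs1)}
  ∪ add   = {in(p5,t3), pkg_at(p1,portB), pkg_at(p3,portB), truck_at(t3,whs1)}

== RESULT ==
["in(p5,t3)", "pkg_at(p1,portB)", "pkg_at(p3,portB)", "truck_at(t3,whs1)"]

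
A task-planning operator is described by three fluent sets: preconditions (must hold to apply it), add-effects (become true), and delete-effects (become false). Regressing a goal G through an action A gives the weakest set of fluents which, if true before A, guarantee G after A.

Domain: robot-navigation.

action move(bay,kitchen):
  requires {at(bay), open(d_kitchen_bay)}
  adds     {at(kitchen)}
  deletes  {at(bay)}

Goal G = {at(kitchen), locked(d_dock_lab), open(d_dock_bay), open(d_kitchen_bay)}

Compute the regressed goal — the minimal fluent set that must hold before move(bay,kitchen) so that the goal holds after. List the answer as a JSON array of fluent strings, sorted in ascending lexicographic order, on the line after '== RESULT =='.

Compute (G \ add) ∪ pre:
  G ∩ del = {}  (empty — regression defined)
  G \ add = {at(kitchen), locked(d_dock_lab), open(d_dock_bay), open(d_kitchen_bay)} \ {at(kitchen)} = {locked(d_dock_lab), open(d_dock_bay), open(d_kitchen_bay)}
  ∪ pre   = {locked(d_dock_lab), open(d_dock_bay), open(d_kitchen_bay)} ∪ {at(bay), open(d_kitchen_bay)}
          = {at(bay), locked(d_dock_lab), open(d_dock_bay), open(d_kitchen_bay)}

== RESULT ==
["at(bay)", "locked(d_dock_lab)", "open(d_dock_bay)", "open(d_kitchen_bay)"]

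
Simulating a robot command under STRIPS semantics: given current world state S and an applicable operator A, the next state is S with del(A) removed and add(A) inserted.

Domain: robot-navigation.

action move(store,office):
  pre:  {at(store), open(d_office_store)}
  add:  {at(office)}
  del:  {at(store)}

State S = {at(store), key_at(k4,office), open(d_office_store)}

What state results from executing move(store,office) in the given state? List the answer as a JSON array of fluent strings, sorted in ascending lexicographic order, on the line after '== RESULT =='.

Compute (S \ del) ∪ add:
  pre ⊆ S: {at(store), open(d_office_store)} ⊆ S  — applicable
  S \ del = {key_at(k4,office), open(d_office_store)}
  ∪ add   = {at(office), key_at(k4,office), open(d_office_store)}

== RESULT ==
["at(office)", "key_at(k4,office)", "open(d_office_store)"]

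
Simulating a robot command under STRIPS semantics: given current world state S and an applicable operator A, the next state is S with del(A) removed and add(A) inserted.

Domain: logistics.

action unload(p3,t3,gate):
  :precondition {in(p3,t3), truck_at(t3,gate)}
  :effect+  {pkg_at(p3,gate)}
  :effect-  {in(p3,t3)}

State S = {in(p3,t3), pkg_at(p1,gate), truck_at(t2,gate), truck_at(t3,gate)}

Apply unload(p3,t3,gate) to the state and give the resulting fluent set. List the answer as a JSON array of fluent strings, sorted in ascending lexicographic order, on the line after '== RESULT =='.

Compute (S \ del) ∪ add:
  pre ⊆ S: {in(p3,t3), truck_at(t3,gate)} ⊆ S  — applicable
  S \ del = {pkg_at(p1,gate), truck_at(t2,gate), truck_at(t3,gate)}
  ∪ add   = {pkg_at(p1,gate), pkg_at(p3,gate), truck_at(t2,gate), truck_at(t3,gate)}

== RESULT ==
["pkg_at(p1,gate)", "pkg_at(p3,gate)", "truck_at(t2,gate)", "truck_at(t3,gate)"]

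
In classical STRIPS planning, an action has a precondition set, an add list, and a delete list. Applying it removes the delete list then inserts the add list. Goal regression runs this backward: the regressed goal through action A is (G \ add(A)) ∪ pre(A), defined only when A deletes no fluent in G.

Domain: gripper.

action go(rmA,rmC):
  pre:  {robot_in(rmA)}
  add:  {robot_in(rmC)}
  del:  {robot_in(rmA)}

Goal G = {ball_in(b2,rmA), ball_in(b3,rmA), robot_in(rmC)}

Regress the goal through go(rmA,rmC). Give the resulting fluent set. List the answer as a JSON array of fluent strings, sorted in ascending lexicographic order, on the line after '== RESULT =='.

Regress:
  G ∩ del = {}  (empty — regression defined)
  G \ add = {ball_in(b2,rmA), ball_in(b3,rmA), robot_in(rmC)} \ {robot_in(rmC)} = {ball_in(b2,rmA), ball_in(b3,rmA)}
  ∪ pre   = {ball_in(b2,rmA), ball_in(b3,rmA)} ∪ {robot_in(rmA)}
          = {ball_in(b2,rmA), ball_in(b3,rmA), robot_in(rmA)}

== RESULT ==
["ball_in(b2,rmA)", "ball_in(b3,rmA)", "robot_in(rmA)"]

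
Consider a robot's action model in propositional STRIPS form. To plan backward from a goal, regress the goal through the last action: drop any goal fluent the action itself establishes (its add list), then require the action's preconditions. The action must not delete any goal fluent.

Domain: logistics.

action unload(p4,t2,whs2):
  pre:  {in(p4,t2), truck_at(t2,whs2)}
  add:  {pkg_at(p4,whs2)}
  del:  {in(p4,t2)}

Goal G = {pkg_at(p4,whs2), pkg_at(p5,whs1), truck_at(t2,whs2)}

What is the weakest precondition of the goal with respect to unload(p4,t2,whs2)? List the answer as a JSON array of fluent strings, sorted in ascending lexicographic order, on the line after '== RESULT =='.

Compute (G \ add) ∪ pre:
  G ∩ del = {}  (empty — regression defined)
  G \ add = {pkg_at(p4,whs2), pkg_at(p5,whs1), truck_at(t2,whs2)} \ {pkg_at(p4,whs2)} = {pkg_at(p5,whs1), truck_at(t2,whs2)}
  ∪ pre   = {pkg_at(p5,whs1), truck_at(t2,whs2)} ∪ {in(p4,t2), truck_at(t2,whs2)}
          = {in(p4,t2), pkg_at(p5,whs1), truck_at(t2,whs2)}

== RESULT ==
["in(p4,t2)", "pkg_at(p5,whs1)", "truck_at(t2,whs2)"]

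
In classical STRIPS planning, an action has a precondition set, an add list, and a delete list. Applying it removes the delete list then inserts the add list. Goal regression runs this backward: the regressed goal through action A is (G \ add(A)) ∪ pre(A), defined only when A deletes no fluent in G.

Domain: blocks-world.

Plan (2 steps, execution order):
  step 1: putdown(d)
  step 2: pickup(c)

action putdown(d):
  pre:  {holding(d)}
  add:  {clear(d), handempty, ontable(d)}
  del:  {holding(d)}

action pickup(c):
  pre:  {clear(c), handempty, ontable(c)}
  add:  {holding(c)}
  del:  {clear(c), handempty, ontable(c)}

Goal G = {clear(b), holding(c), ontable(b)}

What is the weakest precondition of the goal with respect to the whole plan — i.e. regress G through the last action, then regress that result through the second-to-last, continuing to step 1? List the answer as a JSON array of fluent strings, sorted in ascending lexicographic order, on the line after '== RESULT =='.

Work backward from the goal:
  through step 2 (pickup(c)): drop {holding(c)}, keep {clear(b), ontable(b)}, require {clear(c), handempty, ontable(c)}
    → {clear(b), clear(c), handempty, ontable(b), ontable(c)}
  through step 1 (putdown(d)): drop {handempty}, keep {clear(b), clear(c), ontable(b), ontable(c)}, require {holding(d)}
    → {clear(b), clear(c), holding(d), ontable(b), ontable(c)}

== RESULT ==
["clear(b)", "clear(c)", "holding(d)", "ontable(b)", "ontable(c)"]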